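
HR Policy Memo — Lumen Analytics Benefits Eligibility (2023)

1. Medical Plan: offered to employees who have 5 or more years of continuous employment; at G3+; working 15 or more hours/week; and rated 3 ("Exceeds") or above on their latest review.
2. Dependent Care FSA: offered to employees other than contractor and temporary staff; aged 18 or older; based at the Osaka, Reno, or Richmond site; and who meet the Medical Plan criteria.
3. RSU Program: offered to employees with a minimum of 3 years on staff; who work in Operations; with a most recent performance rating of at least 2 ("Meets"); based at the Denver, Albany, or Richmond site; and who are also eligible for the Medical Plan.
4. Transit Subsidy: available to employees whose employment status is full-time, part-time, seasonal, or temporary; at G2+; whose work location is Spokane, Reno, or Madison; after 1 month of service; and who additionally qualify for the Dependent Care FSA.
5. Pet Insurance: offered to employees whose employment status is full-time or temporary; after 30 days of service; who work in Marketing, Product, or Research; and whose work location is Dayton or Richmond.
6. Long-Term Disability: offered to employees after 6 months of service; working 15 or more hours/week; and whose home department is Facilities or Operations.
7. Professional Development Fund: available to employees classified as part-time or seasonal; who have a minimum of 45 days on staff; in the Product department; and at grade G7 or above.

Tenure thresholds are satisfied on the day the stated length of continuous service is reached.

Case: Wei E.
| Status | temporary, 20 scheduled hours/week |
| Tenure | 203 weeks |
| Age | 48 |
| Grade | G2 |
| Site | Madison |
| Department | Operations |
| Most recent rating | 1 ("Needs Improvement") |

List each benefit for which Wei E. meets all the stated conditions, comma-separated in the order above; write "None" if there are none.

Long-Term Disability

Medical Plan — service 203 weeks < 5 years (≈1825 days) ✗ → not eligible.
Dependent Care FSA — status temporary ✗ (excluded) → not eligible.
RSU Program — service 203 weeks ≥ 3 years (≈1095 days) ✓; dept Operations ✓; rating 1 < 2 ✗ → not eligible.
Transit Subsidy — status temporary ✓; grade G2 ≥ G2 ✓; site Madison ✓; service 203 weeks ≥ 1 month (≈30 days) ✓; not eligible for Dependent Care FSA ✗ → not eligible.
Pet Insurance — status temporary ✓; service 203 weeks ≥ 30 days ✓; dept Operations ✗ → not eligible.
Long-Term Disability — service 203 weeks ≥ 6 months (≈180 days) ✓; 20 hrs/wk ≥ 15 ✓; dept Operations ✓ → eligible.
Professional Development Fund — status temporary ✗ (requires part-time or seasonal) → not eligible.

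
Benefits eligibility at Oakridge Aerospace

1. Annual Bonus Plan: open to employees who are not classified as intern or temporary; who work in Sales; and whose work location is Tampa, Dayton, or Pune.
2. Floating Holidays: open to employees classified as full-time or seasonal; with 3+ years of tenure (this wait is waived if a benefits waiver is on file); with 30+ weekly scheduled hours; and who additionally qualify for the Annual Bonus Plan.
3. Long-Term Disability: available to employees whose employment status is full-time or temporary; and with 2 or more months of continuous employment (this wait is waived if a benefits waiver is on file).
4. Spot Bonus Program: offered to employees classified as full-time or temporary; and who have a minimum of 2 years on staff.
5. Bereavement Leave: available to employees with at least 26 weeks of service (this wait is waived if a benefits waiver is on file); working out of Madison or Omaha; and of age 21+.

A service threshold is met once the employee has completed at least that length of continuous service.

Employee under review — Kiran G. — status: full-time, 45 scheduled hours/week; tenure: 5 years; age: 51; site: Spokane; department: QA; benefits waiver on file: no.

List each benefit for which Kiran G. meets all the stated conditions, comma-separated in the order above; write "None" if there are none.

Long-Term Disability, Spot Bonus Program

Annual Bonus Plan — status full-time ✓ (not excluded); dept QA ✗ → not eligible.
Floating Holidays — status full-time ✓; no waiver, service 5 years ≥ 3 years ✓; 45 hrs/wk ≥ 30 ✓; not eligible for Annual Bonus Plan ✗ → not eligible.
Long-Term Disability — status full-time ✓; no waiver, service 5 years ≥ 2 months (≈60 days) ✓ → eligible.
Spot Bonus Program — status full-time ✓; service 5 years ≥ 2 years ✓ → eligible.
Bereavement Leave — no waiver, service 5 years ≥ 26 weeks (≈182 days) ✓; site Spokane ✗ (not Madison or Omaha) → not eligible.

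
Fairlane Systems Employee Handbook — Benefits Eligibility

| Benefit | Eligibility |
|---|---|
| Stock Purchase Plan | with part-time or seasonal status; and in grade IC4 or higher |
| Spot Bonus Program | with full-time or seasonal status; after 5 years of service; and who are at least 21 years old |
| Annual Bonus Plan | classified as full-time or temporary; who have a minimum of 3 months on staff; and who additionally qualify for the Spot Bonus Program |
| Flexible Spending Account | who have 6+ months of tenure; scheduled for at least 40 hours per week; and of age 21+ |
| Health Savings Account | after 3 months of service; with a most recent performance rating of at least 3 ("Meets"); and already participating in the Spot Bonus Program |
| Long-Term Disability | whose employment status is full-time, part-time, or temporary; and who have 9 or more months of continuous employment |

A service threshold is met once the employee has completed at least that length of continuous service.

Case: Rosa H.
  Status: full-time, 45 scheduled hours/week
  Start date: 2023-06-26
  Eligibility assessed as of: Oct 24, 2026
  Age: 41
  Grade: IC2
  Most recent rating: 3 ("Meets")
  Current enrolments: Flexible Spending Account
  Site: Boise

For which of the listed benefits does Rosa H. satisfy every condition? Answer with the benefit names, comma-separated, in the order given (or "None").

Service from 2023-06-26 to Oct 24, 2026: 1216 days.
Stock Purchase Plan — status full-time ✗ (requires part-time or seasonal) → not eligible.
Spot Bonus Program — status full-time ✓; service 1216 days < 5 years (≈1825 days) ✗ → not eligible.
Annual Bonus Plan — status full-time ✓; service 1216 days ≥ 3 months (≈90 days) ✓; not eligible for Spot Bonus Program ✗ → not eligible.
Flexible Spending Account — service 1216 days ≥ 6 months (≈180 days) ✓; 45 hrs/wk ≥ 40 ✓; age 41 ≥ 21 ✓ → eligible.
Health Savings Account — service 1216 days ≥ 3 months (≈90 days) ✓; rating 3 ≥ 3 ✓; not enrolled in Spot Bonus Program ✗ → not eligible.
Long-Term Disability — status full-time ✓; service 1216 days ≥ 9 months (≈270 days) ✓ → eligible.

Flexible Spending Account, Long-Term Disability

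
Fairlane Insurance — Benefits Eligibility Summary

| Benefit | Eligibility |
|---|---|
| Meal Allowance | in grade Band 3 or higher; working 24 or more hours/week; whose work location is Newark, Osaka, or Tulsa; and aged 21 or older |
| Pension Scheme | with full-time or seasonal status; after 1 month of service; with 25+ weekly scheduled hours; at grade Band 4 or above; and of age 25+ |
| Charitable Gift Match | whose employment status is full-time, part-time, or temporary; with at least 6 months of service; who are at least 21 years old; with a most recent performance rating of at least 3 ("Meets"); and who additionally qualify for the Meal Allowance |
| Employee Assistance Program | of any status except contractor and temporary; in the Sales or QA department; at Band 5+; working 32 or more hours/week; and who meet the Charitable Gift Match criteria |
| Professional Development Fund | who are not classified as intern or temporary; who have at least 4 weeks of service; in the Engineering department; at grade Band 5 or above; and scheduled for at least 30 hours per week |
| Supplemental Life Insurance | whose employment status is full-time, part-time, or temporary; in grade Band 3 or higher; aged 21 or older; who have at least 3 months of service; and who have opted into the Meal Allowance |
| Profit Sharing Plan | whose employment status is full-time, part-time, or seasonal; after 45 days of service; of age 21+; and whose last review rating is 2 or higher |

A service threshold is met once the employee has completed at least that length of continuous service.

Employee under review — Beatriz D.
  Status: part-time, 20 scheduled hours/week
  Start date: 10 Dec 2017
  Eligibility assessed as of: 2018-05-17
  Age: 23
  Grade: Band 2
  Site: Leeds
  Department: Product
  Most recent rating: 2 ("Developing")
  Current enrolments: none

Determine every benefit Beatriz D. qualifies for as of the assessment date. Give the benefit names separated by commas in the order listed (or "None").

Profit Sharing Plan

Service from 10 Dec 2017 to 2018-05-17: 158 days.
Meal Allowance — grade Band 2 < Band 3 ✗ → not eligible.
Pension Scheme — status part-time ✗ (requires full-time or seasonal) → not eligible.
Charitable Gift Match — status part-time ✓; service 158 days < 6 months (≈180 days) ✗ → not eligible.
Employee Assistance Program — status part-time ✓ (not excluded); dept Product ✗ → not eligible.
Professional Development Fund — status part-time ✓ (not excluded); service 158 days ≥ 4 weeks (≈28 days) ✓; dept Product ✗ → not eligible.
Supplemental Life Insurance — status part-time ✓; grade Band 2 < Band 3 ✗ → not eligible.
Profit Sharing Plan — status part-time ✓; service 158 days ≥ 45 days ✓; age 23 ≥ 21 ✓; rating 2 ≥ 2 ✓ → eligible.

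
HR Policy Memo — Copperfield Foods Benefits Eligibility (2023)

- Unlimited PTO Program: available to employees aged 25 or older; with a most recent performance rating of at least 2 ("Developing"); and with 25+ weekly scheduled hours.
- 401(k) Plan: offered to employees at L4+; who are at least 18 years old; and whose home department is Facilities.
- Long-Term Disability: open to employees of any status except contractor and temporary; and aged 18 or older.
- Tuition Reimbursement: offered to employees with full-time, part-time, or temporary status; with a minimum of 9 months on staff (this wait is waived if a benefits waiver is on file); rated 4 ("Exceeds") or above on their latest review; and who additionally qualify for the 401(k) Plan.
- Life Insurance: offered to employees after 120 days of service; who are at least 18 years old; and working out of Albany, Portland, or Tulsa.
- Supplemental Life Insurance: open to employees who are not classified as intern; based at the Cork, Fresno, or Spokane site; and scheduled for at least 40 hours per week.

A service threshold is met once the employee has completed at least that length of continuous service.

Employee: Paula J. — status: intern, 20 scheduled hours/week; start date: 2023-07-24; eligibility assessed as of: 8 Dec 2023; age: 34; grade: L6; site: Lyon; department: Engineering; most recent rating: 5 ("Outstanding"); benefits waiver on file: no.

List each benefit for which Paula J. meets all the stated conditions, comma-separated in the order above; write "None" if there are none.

Long-Term Disability

Service from 2023-07-24 to 8 Dec 2023: 137 days.
Unlimited PTO Program — age 34 ≥ 25 ✓; rating 5 ≥ 2 ✓; 20 hrs/wk < 25 ✗ → not eligible.
401(k) Plan — grade L6 ≥ L4 ✓; age 34 ≥ 18 ✓; dept Engineering ✗ → not eligible.
Long-Term Disability — status intern ✓ (not excluded); age 34 ≥ 18 ✓ → eligible.
Tuition Reimbursement — status intern ✗ (requires full-time, part-time, or temporary) → not eligible.
Life Insurance — service 137 days ≥ 120 days ✓; age 34 ≥ 18 ✓; site Lyon ✗ (not Albany, Portland, or Tulsa) → not eligible.
Supplemental Life Insurance — status intern ✗ (excluded) → not eligible.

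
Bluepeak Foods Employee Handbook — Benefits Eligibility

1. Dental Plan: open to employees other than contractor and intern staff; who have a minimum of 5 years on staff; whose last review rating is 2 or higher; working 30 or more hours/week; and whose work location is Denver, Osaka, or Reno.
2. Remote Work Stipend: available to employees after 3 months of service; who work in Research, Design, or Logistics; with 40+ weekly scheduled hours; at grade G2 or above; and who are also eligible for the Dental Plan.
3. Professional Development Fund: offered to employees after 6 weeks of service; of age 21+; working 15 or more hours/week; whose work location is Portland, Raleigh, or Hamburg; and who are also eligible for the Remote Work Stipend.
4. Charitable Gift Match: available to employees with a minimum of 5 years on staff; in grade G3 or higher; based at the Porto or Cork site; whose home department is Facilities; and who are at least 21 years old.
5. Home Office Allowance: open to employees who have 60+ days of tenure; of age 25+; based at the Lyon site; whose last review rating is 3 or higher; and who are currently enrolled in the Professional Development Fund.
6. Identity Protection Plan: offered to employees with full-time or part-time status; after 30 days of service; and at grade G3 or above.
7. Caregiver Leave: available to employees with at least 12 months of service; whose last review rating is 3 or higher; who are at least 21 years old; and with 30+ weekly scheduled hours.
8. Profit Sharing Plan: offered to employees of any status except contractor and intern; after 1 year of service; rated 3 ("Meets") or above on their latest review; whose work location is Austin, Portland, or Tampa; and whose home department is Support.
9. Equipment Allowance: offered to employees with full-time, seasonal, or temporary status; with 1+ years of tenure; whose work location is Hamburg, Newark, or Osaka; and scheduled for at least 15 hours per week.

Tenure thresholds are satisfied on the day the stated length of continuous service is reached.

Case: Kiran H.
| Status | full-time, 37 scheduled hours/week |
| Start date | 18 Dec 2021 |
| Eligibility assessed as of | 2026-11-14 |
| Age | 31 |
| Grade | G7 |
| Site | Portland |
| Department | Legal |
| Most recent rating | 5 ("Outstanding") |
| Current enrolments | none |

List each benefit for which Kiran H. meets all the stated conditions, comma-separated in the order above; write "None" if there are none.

Service from 18 Dec 2021 to 2026-11-14: 1792 days.
Dental Plan — status full-time ✓ (not excluded); service 1792 days < 5 years (≈1825 days) ✗ → not eligible.
Remote Work Stipend — service 1792 days ≥ 3 months (≈90 days) ✓; dept Legal ✗ → not eligible.
Professional Development Fund — service 1792 days ≥ 6 weeks (≈42 days) ✓; age 31 ≥ 21 ✓; 37 hrs/wk ≥ 15 ✓; site Portland ✓; not eligible for Remote Work Stipend ✗ → not eligible.
Charitable Gift Match — service 1792 days < 5 years (≈1825 days) ✗ → not eligible.
Home Office Allowance — service 1792 days ≥ 60 days ✓; age 31 ≥ 25 ✓; site Portland ✗ (not Lyon) → not eligible.
Identity Protection Plan — status full-time ✓; service 1792 days ≥ 30 days ✓; grade G7 ≥ G3 ✓ → eligible.
Caregiver Leave — service 1792 days ≥ 12 months (≈360 days) ✓; rating 5 ≥ 3 ✓; age 31 ≥ 21 ✓; 37 hrs/wk ≥ 30 ✓ → eligible.
Profit Sharing Plan — status full-time ✓ (not excluded); service 1792 days ≥ 1 year (≈365 days) ✓; rating 5 ≥ 3 ✓; site Portland ✓; dept Legal ✗ → not eligible.
Equipment Allowance — status full-time ✓; service 1792 days ≥ 1 year (≈365 days) ✓; site Portland ✗ (not Hamburg, Newark, or Osaka) → not eligible.

Identity Protection Plan, Caregiver Leave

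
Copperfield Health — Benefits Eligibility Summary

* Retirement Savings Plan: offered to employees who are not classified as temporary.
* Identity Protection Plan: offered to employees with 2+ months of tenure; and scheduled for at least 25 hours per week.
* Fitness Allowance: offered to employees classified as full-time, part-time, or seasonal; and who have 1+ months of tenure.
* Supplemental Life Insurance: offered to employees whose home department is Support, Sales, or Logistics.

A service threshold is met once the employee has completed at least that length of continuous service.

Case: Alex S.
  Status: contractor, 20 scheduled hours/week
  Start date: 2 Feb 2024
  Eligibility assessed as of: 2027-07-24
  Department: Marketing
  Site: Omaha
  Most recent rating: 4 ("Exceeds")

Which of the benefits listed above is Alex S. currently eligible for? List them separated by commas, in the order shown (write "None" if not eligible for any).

Service from 2 Feb 2024 to 2027-07-24: 1268 days.
Retirement Savings Plan — status contractor ✓ (not excluded) → eligible.
Identity Protection Plan — service 1268 days ≥ 2 months (≈60 days) ✓; 20 hrs/wk < 25 ✗ → not eligible.
Fitness Allowance — status contractor ✗ (requires full-time, part-time, or seasonal) → not eligible.
Supplemental Life Insurance — dept Marketing ✗ → not eligible.

Retirement Savings Plan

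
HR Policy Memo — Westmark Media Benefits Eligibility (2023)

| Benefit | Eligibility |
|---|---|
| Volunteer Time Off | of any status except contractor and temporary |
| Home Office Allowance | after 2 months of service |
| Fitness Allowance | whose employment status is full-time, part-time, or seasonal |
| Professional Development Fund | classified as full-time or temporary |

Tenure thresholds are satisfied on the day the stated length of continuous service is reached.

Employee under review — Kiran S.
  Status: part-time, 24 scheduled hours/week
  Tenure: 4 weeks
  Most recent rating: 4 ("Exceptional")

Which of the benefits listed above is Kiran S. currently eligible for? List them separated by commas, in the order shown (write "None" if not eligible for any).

Volunteer Time Off, Fitness Allowance

Volunteer Time Off — status part-time ✓ (not excluded) → eligible.
Home Office Allowance — service 4 weeks < 2 months (≈60 days) ✗ → not eligible.
Fitness Allowance — status part-time ✓ → eligible.
Professional Development Fund — status part-time ✗ (requires full-time or temporary) → not eligible.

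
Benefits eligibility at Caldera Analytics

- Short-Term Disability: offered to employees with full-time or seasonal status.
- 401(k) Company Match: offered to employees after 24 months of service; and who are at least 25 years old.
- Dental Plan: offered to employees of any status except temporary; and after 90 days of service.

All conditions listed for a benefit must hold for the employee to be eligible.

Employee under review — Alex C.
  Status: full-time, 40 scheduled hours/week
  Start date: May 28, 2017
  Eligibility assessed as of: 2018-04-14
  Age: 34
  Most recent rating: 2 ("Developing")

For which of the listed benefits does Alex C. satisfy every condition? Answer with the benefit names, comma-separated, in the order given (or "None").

Short-Term Disability, Dental Plan

Service from May 28, 2017 to 2018-04-14: 321 days.
Short-Term Disability — status full-time ✓ → eligible.
401(k) Company Match — service 321 days < 24 months (≈720 days) ✗ → not eligible.
Dental Plan — status full-time ✓ (not excluded); service 321 days ≥ 90 days ✓ → eligible.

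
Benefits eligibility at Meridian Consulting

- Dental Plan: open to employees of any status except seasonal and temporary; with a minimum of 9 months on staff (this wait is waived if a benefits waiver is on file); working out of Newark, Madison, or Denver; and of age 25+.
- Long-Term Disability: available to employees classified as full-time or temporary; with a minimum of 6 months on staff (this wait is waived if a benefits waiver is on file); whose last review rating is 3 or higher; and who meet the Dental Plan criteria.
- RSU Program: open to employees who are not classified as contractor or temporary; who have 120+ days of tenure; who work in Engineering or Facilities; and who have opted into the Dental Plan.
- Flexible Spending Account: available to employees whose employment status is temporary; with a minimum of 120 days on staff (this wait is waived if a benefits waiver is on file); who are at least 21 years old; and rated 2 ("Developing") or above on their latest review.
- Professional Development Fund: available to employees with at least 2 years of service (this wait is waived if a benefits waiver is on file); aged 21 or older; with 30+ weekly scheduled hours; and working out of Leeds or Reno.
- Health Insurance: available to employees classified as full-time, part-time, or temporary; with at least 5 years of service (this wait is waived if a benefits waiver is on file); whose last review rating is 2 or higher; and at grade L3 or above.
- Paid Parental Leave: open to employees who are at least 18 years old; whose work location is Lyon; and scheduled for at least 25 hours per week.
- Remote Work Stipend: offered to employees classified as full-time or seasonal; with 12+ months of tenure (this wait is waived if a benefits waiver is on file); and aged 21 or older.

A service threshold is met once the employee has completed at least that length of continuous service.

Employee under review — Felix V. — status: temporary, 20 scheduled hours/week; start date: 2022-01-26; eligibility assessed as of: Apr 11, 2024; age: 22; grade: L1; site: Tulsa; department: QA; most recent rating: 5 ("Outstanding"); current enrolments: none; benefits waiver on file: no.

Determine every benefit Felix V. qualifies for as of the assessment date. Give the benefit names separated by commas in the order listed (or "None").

Service from 2022-01-26 to Apr 11, 2024: 806 days.
Dental Plan — status temporary ✗ (excluded) → not eligible.
Long-Term Disability — status temporary ✓; no waiver, service 806 days ≥ 6 months (≈180 days) ✓; rating 5 ≥ 3 ✓; not eligible for Dental Plan ✗ → not eligible.
RSU Program — status temporary ✗ (excluded) → not eligible.
Flexible Spending Account — status temporary ✓; no waiver, service 806 days ≥ 120 days ✓; age 22 ≥ 21 ✓; rating 5 ≥ 2 ✓ → eligible.
Professional Development Fund — no waiver, service 806 days ≥ 2 years (≈730 days) ✓; age 22 ≥ 21 ✓; 20 hrs/wk < 30 ✗ → not eligible.
Health Insurance — status temporary ✓; no waiver, service 806 days < 5 years (≈1825 days) ✗ → not eligible.
Paid Parental Leave — age 22 ≥ 18 ✓; site Tulsa ✗ (not Lyon) → not eligible.
Remote Work Stipend — status temporary ✗ (requires full-time or seasonal) → not eligible.

Flexible Spending Account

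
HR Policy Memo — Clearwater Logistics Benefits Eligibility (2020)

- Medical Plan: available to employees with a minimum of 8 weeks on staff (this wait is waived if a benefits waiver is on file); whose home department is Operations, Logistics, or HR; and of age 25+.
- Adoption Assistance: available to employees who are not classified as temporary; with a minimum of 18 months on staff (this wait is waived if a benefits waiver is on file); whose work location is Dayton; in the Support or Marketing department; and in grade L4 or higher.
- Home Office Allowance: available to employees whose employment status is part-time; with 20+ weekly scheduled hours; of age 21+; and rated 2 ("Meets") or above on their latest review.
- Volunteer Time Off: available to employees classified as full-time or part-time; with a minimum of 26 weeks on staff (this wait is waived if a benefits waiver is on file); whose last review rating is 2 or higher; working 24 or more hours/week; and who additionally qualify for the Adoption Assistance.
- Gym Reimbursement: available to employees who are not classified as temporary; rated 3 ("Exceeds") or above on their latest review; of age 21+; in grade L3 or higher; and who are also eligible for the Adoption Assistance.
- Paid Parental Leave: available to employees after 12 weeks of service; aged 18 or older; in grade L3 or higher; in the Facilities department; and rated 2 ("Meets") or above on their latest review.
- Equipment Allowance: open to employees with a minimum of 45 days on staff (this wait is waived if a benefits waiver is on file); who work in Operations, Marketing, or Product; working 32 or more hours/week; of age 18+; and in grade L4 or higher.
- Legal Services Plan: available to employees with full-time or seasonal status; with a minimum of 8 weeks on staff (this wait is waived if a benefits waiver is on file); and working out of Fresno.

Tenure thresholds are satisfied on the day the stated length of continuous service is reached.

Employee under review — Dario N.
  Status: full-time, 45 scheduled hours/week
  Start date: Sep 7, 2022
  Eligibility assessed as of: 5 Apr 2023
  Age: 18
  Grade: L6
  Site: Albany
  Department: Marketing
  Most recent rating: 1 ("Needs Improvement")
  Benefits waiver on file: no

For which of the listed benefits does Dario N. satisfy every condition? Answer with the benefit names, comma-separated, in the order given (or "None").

Equipment Allowance

Service from Sep 7, 2022 to 5 Apr 2023: 210 days.
Medical Plan — no waiver, service 210 days ≥ 8 weeks (≈56 days) ✓; dept Marketing ✗ → not eligible.
Adoption Assistance — status full-time ✓ (not excluded); no waiver, service 210 days < 18 months (≈540 days) ✗ → not eligible.
Home Office Allowance — status full-time ✗ (requires part-time) → not eligible.
Volunteer Time Off — status full-time ✓; no waiver, service 210 days ≥ 26 weeks (≈182 days) ✓; rating 1 < 2 ✗ → not eligible.
Gym Reimbursement — status full-time ✓ (not excluded); rating 1 < 3 ✗ → not eligible.
Paid Parental Leave — service 210 days ≥ 12 weeks (≈84 days) ✓; age 18 ≥ 18 ✓; grade L6 ≥ L3 ✓; dept Marketing ✗ → not eligible.
Equipment Allowance — no waiver, service 210 days ≥ 45 days ✓; dept Marketing ✓; 45 hrs/wk ≥ 32 ✓; age 18 ≥ 18 ✓; grade L6 ≥ L4 ✓ → eligible.
Legal Services Plan — status full-time ✓; no waiver, service 210 days ≥ 8 weeks (≈56 days) ✓; site Albany ✗ (not Fresno) → not eligible.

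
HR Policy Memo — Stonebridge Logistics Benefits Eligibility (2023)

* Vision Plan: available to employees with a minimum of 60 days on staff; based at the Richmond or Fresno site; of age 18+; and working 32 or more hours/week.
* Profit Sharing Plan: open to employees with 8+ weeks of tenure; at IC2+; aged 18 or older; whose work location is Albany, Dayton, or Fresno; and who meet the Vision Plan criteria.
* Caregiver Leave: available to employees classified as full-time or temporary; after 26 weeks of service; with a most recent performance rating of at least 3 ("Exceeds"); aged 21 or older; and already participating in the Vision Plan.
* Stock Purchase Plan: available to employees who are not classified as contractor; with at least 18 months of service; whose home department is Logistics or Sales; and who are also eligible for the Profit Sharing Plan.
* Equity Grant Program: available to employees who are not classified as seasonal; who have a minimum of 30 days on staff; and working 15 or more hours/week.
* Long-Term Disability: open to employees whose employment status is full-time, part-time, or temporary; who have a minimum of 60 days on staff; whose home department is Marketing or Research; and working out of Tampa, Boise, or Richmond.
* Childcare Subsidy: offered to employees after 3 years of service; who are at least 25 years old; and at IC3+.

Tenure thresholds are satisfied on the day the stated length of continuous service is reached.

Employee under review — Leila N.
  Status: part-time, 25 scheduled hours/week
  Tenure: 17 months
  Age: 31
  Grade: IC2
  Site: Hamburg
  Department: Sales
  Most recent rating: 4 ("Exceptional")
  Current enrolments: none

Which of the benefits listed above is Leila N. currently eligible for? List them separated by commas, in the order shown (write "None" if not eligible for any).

Equity Grant Program

Vision Plan — service 17 months ≥ 60 days ✓; site Hamburg ✗ (not Richmond or Fresno) → not eligible.
Profit Sharing Plan — service 17 months ≥ 8 weeks (≈56 days) ✓; grade IC2 ≥ IC2 ✓; age 31 ≥ 18 ✓; site Hamburg ✗ (not Albany, Dayton, or Fresno) → not eligible.
Caregiver Leave — status part-time ✗ (requires full-time or temporary) → not eligible.
Stock Purchase Plan — status part-time ✓ (not excluded); service 17 months < 18 months ✗ → not eligible.
Equity Grant Program — status part-time ✓ (not excluded); service 17 months ≥ 30 days ✓; 25 hrs/wk ≥ 15 ✓ → eligible.
Long-Term Disability — status part-time ✓; service 17 months ≥ 60 days ✓; dept Sales ✗ → not eligible.
Childcare Subsidy — service 17 months < 3 years (≈1095 days) ✗ → not eligible.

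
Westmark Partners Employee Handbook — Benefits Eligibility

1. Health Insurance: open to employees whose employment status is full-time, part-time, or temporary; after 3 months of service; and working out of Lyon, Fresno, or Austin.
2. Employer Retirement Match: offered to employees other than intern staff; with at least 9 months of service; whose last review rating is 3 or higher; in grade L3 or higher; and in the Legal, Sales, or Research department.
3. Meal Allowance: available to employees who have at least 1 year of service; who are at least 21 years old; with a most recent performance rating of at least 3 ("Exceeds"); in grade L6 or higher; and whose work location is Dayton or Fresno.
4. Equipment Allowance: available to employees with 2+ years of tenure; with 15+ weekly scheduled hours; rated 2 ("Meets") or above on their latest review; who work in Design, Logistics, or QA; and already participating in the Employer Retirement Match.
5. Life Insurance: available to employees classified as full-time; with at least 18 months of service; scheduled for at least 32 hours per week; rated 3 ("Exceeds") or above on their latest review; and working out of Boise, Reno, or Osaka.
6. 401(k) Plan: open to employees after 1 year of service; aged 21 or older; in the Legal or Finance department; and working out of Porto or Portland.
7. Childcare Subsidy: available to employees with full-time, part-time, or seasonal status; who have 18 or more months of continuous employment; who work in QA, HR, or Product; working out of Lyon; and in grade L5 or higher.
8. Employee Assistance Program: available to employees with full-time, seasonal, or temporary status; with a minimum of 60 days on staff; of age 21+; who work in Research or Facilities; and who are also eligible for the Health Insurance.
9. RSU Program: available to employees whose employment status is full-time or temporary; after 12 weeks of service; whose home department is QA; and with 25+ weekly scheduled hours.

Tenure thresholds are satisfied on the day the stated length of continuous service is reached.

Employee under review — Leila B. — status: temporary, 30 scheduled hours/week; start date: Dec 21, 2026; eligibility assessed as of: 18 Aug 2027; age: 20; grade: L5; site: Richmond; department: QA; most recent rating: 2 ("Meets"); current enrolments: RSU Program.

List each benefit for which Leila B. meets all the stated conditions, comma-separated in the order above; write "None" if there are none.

RSU Program

Service from Dec 21, 2026 to 18 Aug 2027: 240 days.
Health Insurance — status temporary ✓; service 240 days ≥ 3 months (≈90 days) ✓; site Richmond ✗ (not Lyon, Fresno, or Austin) → not eligible.
Employer Retirement Match — status temporary ✓ (not excluded); service 240 days < 9 months (≈270 days) ✗ → not eligible.
Meal Allowance — service 240 days < 1 year (≈365 days) ✗ → not eligible.
Equipment Allowance — service 240 days < 2 years (≈730 days) ✗ → not eligible.
Life Insurance — status temporary ✗ (requires full-time) → not eligible.
401(k) Plan — service 240 days < 1 year (≈365 days) ✗ → not eligible.
Childcare Subsidy — status temporary ✗ (requires full-time, part-time, or seasonal) → not eligible.
Employee Assistance Program — status temporary ✓; service 240 days ≥ 60 days ✓; age 20 < 21 ✗ → not eligible.
RSU Program — status temporary ✓; service 240 days ≥ 12 weeks (≈84 days) ✓; dept QA ✓; 30 hrs/wk ≥ 25 ✓ → eligible.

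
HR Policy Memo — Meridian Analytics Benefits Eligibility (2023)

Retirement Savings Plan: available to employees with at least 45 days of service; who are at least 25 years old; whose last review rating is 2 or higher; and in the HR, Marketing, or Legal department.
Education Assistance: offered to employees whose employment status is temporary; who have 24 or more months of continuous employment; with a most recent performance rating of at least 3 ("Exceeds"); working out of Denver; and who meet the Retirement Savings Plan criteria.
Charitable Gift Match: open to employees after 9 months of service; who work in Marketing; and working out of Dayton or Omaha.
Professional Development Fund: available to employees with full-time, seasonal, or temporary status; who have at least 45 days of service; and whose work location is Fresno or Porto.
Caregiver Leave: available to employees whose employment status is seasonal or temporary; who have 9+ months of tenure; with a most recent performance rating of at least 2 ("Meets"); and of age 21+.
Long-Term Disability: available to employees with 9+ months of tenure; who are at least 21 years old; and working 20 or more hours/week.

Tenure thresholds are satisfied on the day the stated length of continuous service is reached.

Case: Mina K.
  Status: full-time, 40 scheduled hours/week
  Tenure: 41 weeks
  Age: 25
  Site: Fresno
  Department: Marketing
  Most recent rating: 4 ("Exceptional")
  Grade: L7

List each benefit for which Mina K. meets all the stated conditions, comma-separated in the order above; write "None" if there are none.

Retirement Savings Plan — service 41 weeks ≥ 45 days ✓; age 25 ≥ 25 ✓; rating 4 ≥ 2 ✓; dept Marketing ✓ → eligible.
Education Assistance — status full-time ✗ (requires temporary) → not eligible.
Charitable Gift Match — service 41 weeks ≥ 9 months (≈270 days) ✓; dept Marketing ✓; site Fresno ✗ (not Dayton or Omaha) → not eligible.
Professional Development Fund — status full-time ✓; service 41 weeks ≥ 45 days ✓; site Fresno ✓ → eligible.
Caregiver Leave — status full-time ✗ (requires seasonal or temporary) → not eligible.
Long-Term Disability — service 41 weeks ≥ 9 months (≈270 days) ✓; age 25 ≥ 21 ✓; 40 hrs/wk ≥ 20 ✓ → eligible.

Retirement Savings Plan, Professional Development Fund, Long-Term Disability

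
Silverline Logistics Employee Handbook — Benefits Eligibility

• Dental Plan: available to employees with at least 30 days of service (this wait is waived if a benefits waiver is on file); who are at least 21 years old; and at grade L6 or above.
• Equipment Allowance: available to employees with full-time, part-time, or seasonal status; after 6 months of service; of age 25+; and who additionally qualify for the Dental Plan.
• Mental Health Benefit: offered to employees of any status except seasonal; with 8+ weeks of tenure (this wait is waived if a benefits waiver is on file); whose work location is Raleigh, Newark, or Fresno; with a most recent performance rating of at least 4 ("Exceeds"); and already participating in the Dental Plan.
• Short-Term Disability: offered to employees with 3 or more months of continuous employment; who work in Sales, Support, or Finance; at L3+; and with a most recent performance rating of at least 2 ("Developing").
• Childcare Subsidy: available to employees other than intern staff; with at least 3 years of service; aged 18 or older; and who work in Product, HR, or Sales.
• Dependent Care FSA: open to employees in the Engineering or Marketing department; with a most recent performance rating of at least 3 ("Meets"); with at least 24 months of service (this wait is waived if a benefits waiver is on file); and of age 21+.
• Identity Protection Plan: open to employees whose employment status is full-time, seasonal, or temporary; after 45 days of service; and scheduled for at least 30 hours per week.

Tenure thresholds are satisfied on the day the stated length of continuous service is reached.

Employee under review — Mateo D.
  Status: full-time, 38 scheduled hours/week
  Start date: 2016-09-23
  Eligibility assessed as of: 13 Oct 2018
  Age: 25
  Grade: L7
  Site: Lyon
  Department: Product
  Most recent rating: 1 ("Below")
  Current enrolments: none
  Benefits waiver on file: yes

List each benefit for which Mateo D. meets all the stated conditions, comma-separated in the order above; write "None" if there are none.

Dental Plan, Equipment Allowance, Identity Protection Plan

Service from 2016-09-23 to 13 Oct 2018: 750 days.
Dental Plan — benefits waiver on file ✓; age 25 ≥ 21 ✓; grade L7 ≥ L6 ✓ → eligible.
Equipment Allowance — status full-time ✓; service 750 days ≥ 6 months (≈180 days) ✓; age 25 ≥ 25 ✓; eligible for Dental Plan ✓ → eligible.
Mental Health Benefit — status full-time ✓ (not excluded); benefits waiver on file ✓; site Lyon ✗ (not Raleigh, Newark, or Fresno) → not eligible.
Short-Term Disability — service 750 days ≥ 3 months (≈90 days) ✓; dept Product ✗ → not eligible.
Childcare Subsidy — status full-time ✓ (not excluded); service 750 days < 3 years (≈1095 days) ✗ → not eligible.
Dependent Care FSA — dept Product ✗ → not eligible.
Identity Protection Plan — status full-time ✓; service 750 days ≥ 45 days ✓; 38 hrs/wk ≥ 30 ✓ → eligible.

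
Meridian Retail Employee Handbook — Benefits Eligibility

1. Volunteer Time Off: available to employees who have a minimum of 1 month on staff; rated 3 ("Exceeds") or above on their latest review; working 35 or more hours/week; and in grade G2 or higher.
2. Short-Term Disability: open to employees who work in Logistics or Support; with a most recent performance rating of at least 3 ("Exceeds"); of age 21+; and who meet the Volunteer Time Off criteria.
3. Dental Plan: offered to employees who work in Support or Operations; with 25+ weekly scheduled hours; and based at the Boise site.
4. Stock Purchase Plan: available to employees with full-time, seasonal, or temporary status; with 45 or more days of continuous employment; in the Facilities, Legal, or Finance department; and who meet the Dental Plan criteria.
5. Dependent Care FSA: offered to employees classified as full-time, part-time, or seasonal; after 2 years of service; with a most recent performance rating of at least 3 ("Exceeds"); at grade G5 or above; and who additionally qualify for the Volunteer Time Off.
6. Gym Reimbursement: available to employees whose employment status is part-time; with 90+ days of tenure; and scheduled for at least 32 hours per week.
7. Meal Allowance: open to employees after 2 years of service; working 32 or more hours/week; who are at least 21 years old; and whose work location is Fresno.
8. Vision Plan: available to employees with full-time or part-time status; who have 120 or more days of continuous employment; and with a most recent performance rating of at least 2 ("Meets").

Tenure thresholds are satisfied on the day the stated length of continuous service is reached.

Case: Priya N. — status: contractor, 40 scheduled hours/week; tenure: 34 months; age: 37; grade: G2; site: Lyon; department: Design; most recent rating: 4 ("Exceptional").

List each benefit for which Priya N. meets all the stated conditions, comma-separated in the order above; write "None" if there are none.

Volunteer Time Off

Volunteer Time Off — service 34 months ≥ 1 month ✓; rating 4 ≥ 3 ✓; 40 hrs/wk ≥ 35 ✓; grade G2 ≥ G2 ✓ → eligible.
Short-Term Disability — dept Design ✗ → not eligible.
Dental Plan — dept Design ✗ → not eligible.
Stock Purchase Plan — status contractor ✗ (requires full-time, seasonal, or temporary) → not eligible.
Dependent Care FSA — status contractor ✗ (requires full-time, part-time, or seasonal) → not eligible.
Gym Reimbursement — status contractor ✗ (requires part-time) → not eligible.
Meal Allowance — service 34 months ≥ 2 years (≈730 days) ✓; 40 hrs/wk ≥ 32 ✓; age 37 ≥ 21 ✓; site Lyon ✗ (not Fresno) → not eligible.
Vision Plan — status contractor ✗ (requires full-time or part-time) → not eligible.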